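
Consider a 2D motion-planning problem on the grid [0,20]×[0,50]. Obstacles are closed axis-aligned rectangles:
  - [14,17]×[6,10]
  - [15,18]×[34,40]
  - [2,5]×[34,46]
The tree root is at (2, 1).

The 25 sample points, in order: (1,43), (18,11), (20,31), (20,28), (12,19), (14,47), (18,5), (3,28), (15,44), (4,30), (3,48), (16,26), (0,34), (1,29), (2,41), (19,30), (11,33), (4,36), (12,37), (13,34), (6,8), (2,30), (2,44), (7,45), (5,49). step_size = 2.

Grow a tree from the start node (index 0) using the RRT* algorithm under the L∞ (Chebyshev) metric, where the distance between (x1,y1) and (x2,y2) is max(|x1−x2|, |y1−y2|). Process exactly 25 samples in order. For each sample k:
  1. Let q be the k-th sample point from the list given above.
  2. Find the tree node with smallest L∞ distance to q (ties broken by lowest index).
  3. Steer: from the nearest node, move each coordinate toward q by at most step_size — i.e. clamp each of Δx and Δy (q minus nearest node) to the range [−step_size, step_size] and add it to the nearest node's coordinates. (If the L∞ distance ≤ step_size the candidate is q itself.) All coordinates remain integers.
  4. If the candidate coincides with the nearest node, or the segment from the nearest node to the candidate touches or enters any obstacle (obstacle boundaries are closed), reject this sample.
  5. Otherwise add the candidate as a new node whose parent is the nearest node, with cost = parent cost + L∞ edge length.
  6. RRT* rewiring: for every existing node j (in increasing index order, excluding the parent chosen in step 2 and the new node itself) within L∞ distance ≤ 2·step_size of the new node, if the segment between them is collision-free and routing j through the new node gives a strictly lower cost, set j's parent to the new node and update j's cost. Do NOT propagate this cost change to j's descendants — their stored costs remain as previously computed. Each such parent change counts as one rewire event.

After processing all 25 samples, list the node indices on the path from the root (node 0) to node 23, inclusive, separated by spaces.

1. q=(1,43) nearest=0 d=42 new=(1,3) → add node 1 parent=0 cost=2
2. q=(18,11) nearest=0 d=16 new=(4,3) → add node 2 parent=0 cost=2
3. q=(20,31) nearest=1 d=28 new=(3,5) → add node 3 parent=1 cost=4
4. q=(20,28) nearest=3 d=23 new=(5,7) → add node 4 parent=3 cost=6
5. q=(12,19) nearest=4 d=12 new=(7,9) → add node 5 parent=4 cost=8
6. q=(14,47) nearest=5 d=38 new=(9,11) → add node 6 parent=5 cost=10
7. q=(18,5) nearest=6 d=9 new=(11,9) → add node 7 parent=6 cost=12
8. q=(3,28) nearest=6 d=17 new=(7,13) → add node 8 parent=6 cost=12
9. q=(15,44) nearest=8 d=31 new=(9,15) → add node 9 parent=8 cost=14
10. q=(4,30) nearest=9 d=15 new=(7,17) → add node 10 parent=9 cost=16
11. q=(3,48) nearest=10 d=31 new=(5,19) → add node 11 parent=10 cost=18
12. q=(16,26) nearest=10 d=9 new=(9,19) → add node 12 parent=10 cost=18
13. q=(0,34) nearest=11 d=15 new=(3,21) → add node 13 parent=11 cost=20
14. q=(1,29) nearest=13 d=8 new=(1,23) → add node 14 parent=13 cost=22
15. q=(2,41) nearest=14 d=18 new=(2,25) → add node 15 parent=14 cost=24
16. q=(19,30) nearest=12 d=11 new=(11,21) → add node 16 parent=12 cost=20
17. q=(11,33) nearest=15 d=9 new=(4,27) → add node 17 parent=15 cost=26
18. q=(4,36) nearest=17 d=9 new=(4,29) → add node 18 parent=17 cost=28
19. q=(12,37) nearest=18 d=8 new=(6,31) → add node 19 parent=18 cost=30
20. q=(13,34) nearest=19 d=7 new=(8,33) → add node 20 parent=19 cost=32
21. q=(6,8) nearest=4 d=1 new=(6,8) → add node 21 parent=4 cost=7
22. q=(2,30) nearest=18 d=2 new=(2,30) → add node 22 parent=18 cost=30
23. q=(2,44) nearest=20 d=11 new=(6,35) → add node 23 parent=20 cost=34
24. q=(7,45) nearest=23 d=10 new=(7,37) → add node 24 parent=23 cost=36
25. q=(5,49) nearest=24 d=12 new=(5,39) → blocked by [2,5]×[34,46], reject

Path: 0 1 3 4 5 6 8 9 10 11 13 14 15 17 18 19 20 23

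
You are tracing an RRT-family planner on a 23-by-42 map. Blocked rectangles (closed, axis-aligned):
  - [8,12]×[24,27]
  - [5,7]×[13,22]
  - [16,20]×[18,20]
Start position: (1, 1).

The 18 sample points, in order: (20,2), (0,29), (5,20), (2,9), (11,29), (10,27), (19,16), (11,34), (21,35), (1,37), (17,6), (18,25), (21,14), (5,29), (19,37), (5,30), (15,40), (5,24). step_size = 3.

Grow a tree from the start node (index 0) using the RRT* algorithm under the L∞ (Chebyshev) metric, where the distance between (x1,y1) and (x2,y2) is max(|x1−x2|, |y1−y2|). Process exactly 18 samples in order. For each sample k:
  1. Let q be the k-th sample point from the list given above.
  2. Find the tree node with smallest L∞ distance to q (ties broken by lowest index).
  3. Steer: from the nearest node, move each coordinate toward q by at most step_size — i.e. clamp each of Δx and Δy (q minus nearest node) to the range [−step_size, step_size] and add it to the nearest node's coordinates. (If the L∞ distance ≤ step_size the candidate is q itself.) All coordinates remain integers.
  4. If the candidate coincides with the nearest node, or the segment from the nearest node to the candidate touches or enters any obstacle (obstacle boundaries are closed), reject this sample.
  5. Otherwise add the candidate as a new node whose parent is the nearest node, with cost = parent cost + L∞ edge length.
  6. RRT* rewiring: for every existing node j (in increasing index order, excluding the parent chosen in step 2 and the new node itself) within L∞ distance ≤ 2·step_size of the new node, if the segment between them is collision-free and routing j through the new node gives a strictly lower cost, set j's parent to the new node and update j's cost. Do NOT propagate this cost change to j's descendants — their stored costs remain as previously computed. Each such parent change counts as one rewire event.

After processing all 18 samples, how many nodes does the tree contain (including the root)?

Node count: 9

1. q=(20,2) nearest=0 d=19 new=(4,2) → add node 1 parent=0 cost=3
2. q=(0,29) nearest=1 d=27 new=(1,5) → add node 2 parent=1 cost=6
3. q=(5,20) nearest=2 d=15 new=(4,8) → add node 3 parent=2 cost=9
4. q=(2,9) nearest=3 d=2 new=(2,9) → add node 4 parent=3 cost=11
5. q=(11,29) nearest=4 d=20 new=(5,12) → add node 5 parent=4 cost=14
6. q=(10,27) nearest=5 d=15 new=(8,15) → blocked by [5,7]×[13,22], reject
7. q=(19,16) nearest=5 d=14 new=(8,15) → blocked by [5,7]×[13,22], reject
8. q=(11,34) nearest=5 d=22 new=(8,15) → blocked by [5,7]×[13,22], reject
9. q=(21,35) nearest=5 d=23 new=(8,15) → blocked by [5,7]×[13,22], reject
10. q=(1,37) nearest=5 d=25 new=(2,15) → add node 6 parent=5 cost=17
11. q=(17,6) nearest=5 d=12 new=(8,9) → add node 7 parent=5 cost=17
12. q=(18,25) nearest=5 d=13 new=(8,15) → blocked by [5,7]×[13,22], reject
13. q=(21,14) nearest=7 d=13 new=(11,12) → add node 8 parent=7 cost=20
14. q=(5,29) nearest=6 d=14 new=(5,18) → blocked by [5,7]×[13,22], reject
15. q=(19,37) nearest=6 d=22 new=(5,18) → blocked by [5,7]×[13,22], reject
16. q=(5,30) nearest=6 d=15 new=(5,18) → blocked by [5,7]×[13,22], reject
17. q=(15,40) nearest=6 d=25 new=(5,18) → blocked by [5,7]×[13,22], reject
18. q=(5,24) nearest=6 d=9 new=(5,18) → blocked by [5,7]×[13,22], reject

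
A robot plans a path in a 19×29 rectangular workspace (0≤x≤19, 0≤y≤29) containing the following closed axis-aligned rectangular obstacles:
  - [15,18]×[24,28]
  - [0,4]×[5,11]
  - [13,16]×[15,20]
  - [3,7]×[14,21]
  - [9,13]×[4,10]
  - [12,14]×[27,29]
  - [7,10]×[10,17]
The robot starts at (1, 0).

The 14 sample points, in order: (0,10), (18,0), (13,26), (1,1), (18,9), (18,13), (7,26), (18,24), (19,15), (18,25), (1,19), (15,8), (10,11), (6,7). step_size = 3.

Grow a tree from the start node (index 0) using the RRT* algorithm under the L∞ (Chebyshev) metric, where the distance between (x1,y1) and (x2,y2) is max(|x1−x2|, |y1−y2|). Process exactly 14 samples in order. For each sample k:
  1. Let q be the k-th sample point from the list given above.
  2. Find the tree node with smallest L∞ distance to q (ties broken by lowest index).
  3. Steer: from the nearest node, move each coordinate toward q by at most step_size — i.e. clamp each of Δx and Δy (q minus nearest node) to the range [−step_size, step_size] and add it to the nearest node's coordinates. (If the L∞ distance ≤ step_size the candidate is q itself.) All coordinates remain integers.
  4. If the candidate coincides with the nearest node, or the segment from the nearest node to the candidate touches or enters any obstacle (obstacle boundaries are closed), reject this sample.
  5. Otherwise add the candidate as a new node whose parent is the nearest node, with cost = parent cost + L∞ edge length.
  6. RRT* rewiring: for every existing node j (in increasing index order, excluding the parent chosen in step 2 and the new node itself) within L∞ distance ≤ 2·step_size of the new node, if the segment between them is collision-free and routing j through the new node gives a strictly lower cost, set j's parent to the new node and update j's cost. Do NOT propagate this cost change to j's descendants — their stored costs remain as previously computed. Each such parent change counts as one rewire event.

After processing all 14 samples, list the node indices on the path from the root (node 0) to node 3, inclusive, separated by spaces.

1. q=(0,10) nearest=0 d=10 new=(0,3) → add node 1 parent=0 cost=3
2. q=(18,0) nearest=0 d=17 new=(4,0) → add node 2 parent=0 cost=3
3. q=(13,26) nearest=1 d=23 new=(3,6) → blocked by [0,4]×[5,11], reject
4. q=(1,1) nearest=0 d=1 new=(1,1) → add node 3 parent=0 cost=1
5. q=(18,9) nearest=2 d=14 new=(7,3) → add node 4 parent=2 cost=6
6. q=(18,13) nearest=4 d=11 new=(10,6) → blocked by [9,13]×[4,10], reject
7. q=(7,26) nearest=1 d=23 new=(3,6) → blocked by [0,4]×[5,11], reject
8. q=(18,24) nearest=1 d=21 new=(3,6) → blocked by [0,4]×[5,11], reject
9. q=(19,15) nearest=4 d=12 new=(10,6) → blocked by [9,13]×[4,10], reject
10. q=(18,25) nearest=1 d=22 new=(3,6) → blocked by [0,4]×[5,11], reject
11. q=(1,19) nearest=1 d=16 new=(1,6) → blocked by [0,4]×[5,11], reject
12. q=(15,8) nearest=4 d=8 new=(10,6) → blocked by [9,13]×[4,10], reject
13. q=(10,11) nearest=4 d=8 new=(10,6) → blocked by [9,13]×[4,10], reject
14. q=(6,7) nearest=4 d=4 new=(6,6) → add node 5 parent=4 cost=9

Path: 0 3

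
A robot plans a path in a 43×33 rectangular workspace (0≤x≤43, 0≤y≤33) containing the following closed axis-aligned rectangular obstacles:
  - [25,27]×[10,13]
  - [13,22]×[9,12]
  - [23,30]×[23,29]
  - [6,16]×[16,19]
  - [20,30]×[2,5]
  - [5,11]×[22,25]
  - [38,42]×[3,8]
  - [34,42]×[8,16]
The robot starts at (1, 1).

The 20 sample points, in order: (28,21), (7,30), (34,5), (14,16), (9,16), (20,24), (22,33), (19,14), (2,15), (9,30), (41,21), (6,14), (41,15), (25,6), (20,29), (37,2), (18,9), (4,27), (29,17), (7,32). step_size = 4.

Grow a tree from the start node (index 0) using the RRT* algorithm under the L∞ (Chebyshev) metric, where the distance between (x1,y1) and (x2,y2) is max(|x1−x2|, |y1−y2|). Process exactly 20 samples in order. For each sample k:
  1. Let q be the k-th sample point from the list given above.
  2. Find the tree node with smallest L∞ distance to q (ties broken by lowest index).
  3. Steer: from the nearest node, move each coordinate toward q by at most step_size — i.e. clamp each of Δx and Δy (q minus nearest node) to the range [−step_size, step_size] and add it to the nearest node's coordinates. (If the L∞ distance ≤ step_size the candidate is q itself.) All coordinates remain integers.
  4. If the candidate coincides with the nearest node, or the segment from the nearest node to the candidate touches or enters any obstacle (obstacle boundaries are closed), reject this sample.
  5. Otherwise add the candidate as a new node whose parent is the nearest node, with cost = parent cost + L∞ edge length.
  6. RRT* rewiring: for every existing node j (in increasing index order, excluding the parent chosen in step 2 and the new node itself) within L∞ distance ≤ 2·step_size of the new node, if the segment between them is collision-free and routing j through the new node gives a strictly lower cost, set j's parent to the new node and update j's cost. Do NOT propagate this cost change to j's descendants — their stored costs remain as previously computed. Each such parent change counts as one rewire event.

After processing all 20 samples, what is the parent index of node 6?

1. q=(28,21) nearest=0 d=27 new=(5,5) → add node 1 parent=0 cost=4
2. q=(7,30) nearest=1 d=25 new=(7,9) → add node 2 parent=1 cost=8
3. q=(34,5) nearest=2 d=27 new=(11,5) → add node 3 parent=2 cost=12
4. q=(14,16) nearest=2 d=7 new=(11,13) → add node 4 parent=2 cost=12
5. q=(9,16) nearest=4 d=3 new=(9,16) → blocked by [6,16]×[16,19], reject
6. q=(20,24) nearest=4 d=11 new=(15,17) → blocked by [6,16]×[16,19], reject
7. q=(22,33) nearest=4 d=20 new=(15,17) → blocked by [6,16]×[16,19], reject
8. q=(19,14) nearest=4 d=8 new=(15,14) → add node 5 parent=4 cost=16
9. q=(2,15) nearest=2 d=6 new=(3,13) → add node 6 parent=2 cost=12
10. q=(9,30) nearest=5 d=16 new=(11,18) → blocked by [6,16]×[16,19], reject
11. q=(41,21) nearest=5 d=26 new=(19,18) → add node 7 parent=5 cost=20
12. q=(6,14) nearest=6 d=3 new=(6,14) → add node 8 parent=6 cost=15
13. q=(41,15) nearest=7 d=22 new=(23,15) → add node 9 parent=7 cost=24
14. q=(25,6) nearest=9 d=9 new=(25,11) → blocked by [25,27]×[10,13], reject
15. q=(20,29) nearest=7 d=11 new=(20,22) → add node 10 parent=7 cost=24
16. q=(37,2) nearest=9 d=14 new=(27,11) → blocked by [25,27]×[10,13], reject
17. q=(18,9) nearest=5 d=5 new=(18,10) → blocked by [13,22]×[9,12], reject
18. q=(4,27) nearest=5 d=13 new=(11,18) → blocked by [6,16]×[16,19], reject
19. q=(29,17) nearest=9 d=6 new=(27,17) → add node 11 parent=9 cost=28
20. q=(7,32) nearest=10 d=13 new=(16,26) → add node 12 parent=10 cost=28

Parent of node 6: 2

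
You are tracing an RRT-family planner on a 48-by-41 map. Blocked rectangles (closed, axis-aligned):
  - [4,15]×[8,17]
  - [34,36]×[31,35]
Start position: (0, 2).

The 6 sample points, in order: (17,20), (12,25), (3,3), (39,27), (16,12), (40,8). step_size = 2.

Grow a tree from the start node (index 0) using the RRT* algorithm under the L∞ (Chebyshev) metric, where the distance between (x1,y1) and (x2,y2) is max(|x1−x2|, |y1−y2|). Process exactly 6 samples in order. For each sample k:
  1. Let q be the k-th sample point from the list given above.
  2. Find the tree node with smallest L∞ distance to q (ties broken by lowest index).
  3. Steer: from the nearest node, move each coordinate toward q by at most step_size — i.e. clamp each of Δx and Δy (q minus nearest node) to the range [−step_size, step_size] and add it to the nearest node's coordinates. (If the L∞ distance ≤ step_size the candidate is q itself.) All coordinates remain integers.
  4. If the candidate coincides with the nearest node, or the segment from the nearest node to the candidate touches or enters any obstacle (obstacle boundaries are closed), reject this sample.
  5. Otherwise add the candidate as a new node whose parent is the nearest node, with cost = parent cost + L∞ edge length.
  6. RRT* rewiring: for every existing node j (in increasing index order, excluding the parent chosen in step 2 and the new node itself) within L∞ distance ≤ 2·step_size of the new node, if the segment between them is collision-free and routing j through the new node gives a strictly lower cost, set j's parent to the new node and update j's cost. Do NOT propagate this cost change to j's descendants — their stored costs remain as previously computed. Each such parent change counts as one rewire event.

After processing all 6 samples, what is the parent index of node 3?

1. q=(17,20) nearest=0 d=18 new=(2,4) → add node 1 parent=0 cost=2
2. q=(12,25) nearest=1 d=21 new=(4,6) → add node 2 parent=1 cost=4
3. q=(3,3) nearest=1 d=1 new=(3,3) → add node 3 parent=1 cost=3
4. q=(39,27) nearest=2 d=35 new=(6,8) → blocked by [4,15]×[8,17], reject
5. q=(16,12) nearest=2 d=12 new=(6,8) → blocked by [4,15]×[8,17], reject
6. q=(40,8) nearest=2 d=36 new=(6,8) → blocked by [4,15]×[8,17], reject

Parent of node 3: 1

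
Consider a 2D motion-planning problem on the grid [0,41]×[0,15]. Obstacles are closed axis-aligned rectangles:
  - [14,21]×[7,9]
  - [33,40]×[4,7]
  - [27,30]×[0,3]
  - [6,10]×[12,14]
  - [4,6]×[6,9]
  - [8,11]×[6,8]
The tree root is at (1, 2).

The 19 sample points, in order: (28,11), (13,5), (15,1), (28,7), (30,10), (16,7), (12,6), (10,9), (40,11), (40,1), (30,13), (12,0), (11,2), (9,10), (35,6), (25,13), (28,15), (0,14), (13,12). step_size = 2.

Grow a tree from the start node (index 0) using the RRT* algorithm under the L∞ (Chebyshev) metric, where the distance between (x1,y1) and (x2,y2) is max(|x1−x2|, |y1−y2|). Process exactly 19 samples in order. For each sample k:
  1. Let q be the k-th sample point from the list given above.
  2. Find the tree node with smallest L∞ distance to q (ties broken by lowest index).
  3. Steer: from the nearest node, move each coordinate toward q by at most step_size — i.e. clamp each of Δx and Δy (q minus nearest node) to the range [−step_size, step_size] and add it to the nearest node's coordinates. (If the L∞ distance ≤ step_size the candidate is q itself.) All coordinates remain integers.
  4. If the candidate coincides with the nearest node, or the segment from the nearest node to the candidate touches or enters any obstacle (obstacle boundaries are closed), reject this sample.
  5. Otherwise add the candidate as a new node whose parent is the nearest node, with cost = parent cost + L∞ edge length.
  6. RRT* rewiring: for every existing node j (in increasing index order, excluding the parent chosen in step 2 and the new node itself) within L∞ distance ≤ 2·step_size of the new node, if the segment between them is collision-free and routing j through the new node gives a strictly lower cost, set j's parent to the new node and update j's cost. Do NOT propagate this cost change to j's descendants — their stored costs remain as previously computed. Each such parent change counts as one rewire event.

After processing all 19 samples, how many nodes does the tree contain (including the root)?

Node count: 10

1. q=(28,11) nearest=0 d=27 new=(3,4) → add node 1 parent=0 cost=2
2. q=(13,5) nearest=1 d=10 new=(5,5) → add node 2 parent=1 cost=4
3. q=(15,1) nearest=2 d=10 new=(7,3) → add node 3 parent=2 cost=6
4. q=(28,7) nearest=3 d=21 new=(9,5) → add node 4 parent=3 cost=8
5. q=(30,10) nearest=4 d=21 new=(11,7) → blocked by [8,11]×[6,8], reject
6. q=(16,7) nearest=4 d=7 new=(11,7) → blocked by [8,11]×[6,8], reject
7. q=(12,6) nearest=4 d=3 new=(11,6) → blocked by [8,11]×[6,8], reject
8. q=(10,9) nearest=4 d=4 new=(10,7) → blocked by [8,11]×[6,8], reject
9. q=(40,11) nearest=4 d=31 new=(11,7) → blocked by [8,11]×[6,8], reject
10. q=(40,1) nearest=4 d=31 new=(11,3) → add node 5 parent=4 cost=10
11. q=(30,13) nearest=5 d=19 new=(13,5) → add node 6 parent=5 cost=12
12. q=(12,0) nearest=5 d=3 new=(12,1) → add node 7 parent=5 cost=12
13. q=(11,2) nearest=5 d=1 new=(11,2) → add node 8 parent=5 cost=11
14. q=(9,10) nearest=2 d=5 new=(7,7) → blocked by [4,6]×[6,9], reject
15. q=(35,6) nearest=6 d=22 new=(15,6) → add node 9 parent=6 cost=14
16. q=(25,13) nearest=9 d=10 new=(17,8) → blocked by [14,21]×[7,9], reject
17. q=(28,15) nearest=9 d=13 new=(17,8) → blocked by [14,21]×[7,9], reject
18. q=(0,14) nearest=2 d=9 new=(3,7) → blocked by [4,6]×[6,9], reject
19. q=(13,12) nearest=9 d=6 new=(13,8) → blocked by [14,21]×[7,9], reject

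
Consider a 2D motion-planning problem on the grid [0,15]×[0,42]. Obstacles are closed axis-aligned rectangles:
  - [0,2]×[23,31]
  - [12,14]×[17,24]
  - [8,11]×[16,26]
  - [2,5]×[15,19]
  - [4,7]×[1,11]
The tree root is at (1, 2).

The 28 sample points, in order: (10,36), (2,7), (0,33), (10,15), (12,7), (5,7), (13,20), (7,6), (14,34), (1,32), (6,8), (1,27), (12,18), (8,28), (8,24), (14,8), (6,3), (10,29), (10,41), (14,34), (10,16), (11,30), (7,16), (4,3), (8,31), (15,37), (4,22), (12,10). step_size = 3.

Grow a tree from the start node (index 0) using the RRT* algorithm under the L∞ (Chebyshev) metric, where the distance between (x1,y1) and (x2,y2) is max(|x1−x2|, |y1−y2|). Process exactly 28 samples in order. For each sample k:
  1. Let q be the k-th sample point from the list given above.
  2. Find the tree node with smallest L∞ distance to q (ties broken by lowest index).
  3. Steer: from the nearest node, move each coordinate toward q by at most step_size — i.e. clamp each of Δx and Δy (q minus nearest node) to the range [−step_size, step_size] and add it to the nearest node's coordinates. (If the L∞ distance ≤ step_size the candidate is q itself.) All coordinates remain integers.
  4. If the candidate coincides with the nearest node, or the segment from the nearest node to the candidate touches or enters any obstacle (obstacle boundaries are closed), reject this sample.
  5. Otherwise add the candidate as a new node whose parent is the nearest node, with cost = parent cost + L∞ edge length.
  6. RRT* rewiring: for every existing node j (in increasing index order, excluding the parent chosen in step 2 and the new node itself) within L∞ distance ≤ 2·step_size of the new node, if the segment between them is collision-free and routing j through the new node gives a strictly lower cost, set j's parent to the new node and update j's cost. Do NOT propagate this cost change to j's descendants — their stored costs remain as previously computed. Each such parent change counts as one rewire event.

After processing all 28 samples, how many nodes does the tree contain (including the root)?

1. q=(10,36) nearest=0 d=34 new=(4,5) → blocked by [4,7]×[1,11], reject
2. q=(2,7) nearest=0 d=5 new=(2,5) → add node 1 parent=0 cost=3
3. q=(0,33) nearest=1 d=28 new=(0,8) → add node 2 parent=1 cost=6
4. q=(10,15) nearest=1 d=10 new=(5,8) → blocked by [4,7]×[1,11], reject
5. q=(12,7) nearest=1 d=10 new=(5,7) → blocked by [4,7]×[1,11], reject
6. q=(5,7) nearest=1 d=3 new=(5,7) → blocked by [4,7]×[1,11], reject
7. q=(13,20) nearest=2 d=13 new=(3,11) → add node 3 parent=2 cost=9
8. q=(7,6) nearest=1 d=5 new=(5,6) → blocked by [4,7]×[1,11], reject
9. q=(14,34) nearest=3 d=23 new=(6,14) → add node 4 parent=3 cost=12
10. q=(1,32) nearest=4 d=18 new=(3,17) → blocked by [2,5]×[15,19], reject
11. q=(6,8) nearest=3 d=3 new=(6,8) → blocked by [4,7]×[1,11], reject
12. q=(1,27) nearest=4 d=13 new=(3,17) → blocked by [2,5]×[15,19], reject
13. q=(12,18) nearest=4 d=6 new=(9,17) → blocked by [8,11]×[16,26], reject
14. q=(8,28) nearest=4 d=14 new=(8,17) → blocked by [8,11]×[16,26], reject
15. q=(8,24) nearest=4 d=10 new=(8,17) → blocked by [8,11]×[16,26], reject
16. q=(14,8) nearest=4 d=8 new=(9,11) → add node 5 parent=4 cost=15
17. q=(6,3) nearest=1 d=4 new=(5,3) → blocked by [4,7]×[1,11], reject
18. q=(10,29) nearest=4 d=15 new=(9,17) → blocked by [8,11]×[16,26], reject
19. q=(10,41) nearest=4 d=27 new=(9,17) → blocked by [8,11]×[16,26], reject
20. q=(14,34) nearest=4 d=20 new=(9,17) → blocked by [8,11]×[16,26], reject
21. q=(10,16) nearest=4 d=4 new=(9,16) → blocked by [8,11]×[16,26], reject
22. q=(11,30) nearest=4 d=16 new=(9,17) → blocked by [8,11]×[16,26], reject
23. q=(7,16) nearest=4 d=2 new=(7,16) → add node 6 parent=4 cost=14
24. q=(4,3) nearest=1 d=2 new=(4,3) → blocked by [4,7]×[1,11], reject
25. q=(8,31) nearest=6 d=15 new=(8,19) → blocked by [8,11]×[16,26], reject
26. q=(15,37) nearest=6 d=21 new=(10,19) → blocked by [8,11]×[16,26], reject
27. q=(4,22) nearest=6 d=6 new=(4,19) → blocked by [2,5]×[15,19], reject
28. q=(12,10) nearest=5 d=3 new=(12,10) → add node 7 parent=5 cost=18

Node count: 8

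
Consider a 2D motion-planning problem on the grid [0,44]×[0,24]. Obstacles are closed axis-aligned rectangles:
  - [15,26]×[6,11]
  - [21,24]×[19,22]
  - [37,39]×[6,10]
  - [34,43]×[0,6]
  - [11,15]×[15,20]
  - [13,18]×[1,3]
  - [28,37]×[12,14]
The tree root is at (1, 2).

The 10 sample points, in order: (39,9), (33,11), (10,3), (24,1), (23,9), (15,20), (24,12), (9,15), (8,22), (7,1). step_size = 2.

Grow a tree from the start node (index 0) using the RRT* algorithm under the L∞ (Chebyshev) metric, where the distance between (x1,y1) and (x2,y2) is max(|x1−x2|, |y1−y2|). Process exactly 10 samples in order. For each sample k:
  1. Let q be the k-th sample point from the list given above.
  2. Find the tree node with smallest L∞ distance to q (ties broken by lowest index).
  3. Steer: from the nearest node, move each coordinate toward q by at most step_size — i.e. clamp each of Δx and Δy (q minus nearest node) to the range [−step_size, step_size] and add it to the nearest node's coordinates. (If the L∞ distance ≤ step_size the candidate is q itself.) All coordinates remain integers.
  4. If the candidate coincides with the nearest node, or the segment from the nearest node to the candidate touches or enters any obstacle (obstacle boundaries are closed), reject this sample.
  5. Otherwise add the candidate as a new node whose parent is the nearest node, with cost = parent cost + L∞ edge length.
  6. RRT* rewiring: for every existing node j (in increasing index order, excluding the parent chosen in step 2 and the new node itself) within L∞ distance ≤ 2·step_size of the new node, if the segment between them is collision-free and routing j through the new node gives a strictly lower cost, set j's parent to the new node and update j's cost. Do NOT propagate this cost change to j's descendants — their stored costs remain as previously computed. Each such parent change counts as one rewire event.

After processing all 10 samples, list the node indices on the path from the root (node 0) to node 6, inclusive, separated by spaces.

1. q=(39,9) nearest=0 d=38 new=(3,4) → add node 1 parent=0 cost=2
2. q=(33,11) nearest=1 d=30 new=(5,6) → add node 2 parent=1 cost=4
3. q=(10,3) nearest=2 d=5 new=(7,4) → add node 3 parent=2 cost=6
4. q=(24,1) nearest=3 d=17 new=(9,2) → add node 4 parent=3 cost=8
5. q=(23,9) nearest=4 d=14 new=(11,4) → add node 5 parent=4 cost=10
6. q=(15,20) nearest=2 d=14 new=(7,8) → add node 6 parent=2 cost=6
7. q=(24,12) nearest=5 d=13 new=(13,6) → add node 7 parent=5 cost=12
8. q=(9,15) nearest=6 d=7 new=(9,10) → add node 8 parent=6 cost=8
9. q=(8,22) nearest=8 d=12 new=(8,12) → add node 9 parent=8 cost=10
10. q=(7,1) nearest=4 d=2 new=(7,1) → add node 10 parent=4 cost=10

Path: 0 1 2 6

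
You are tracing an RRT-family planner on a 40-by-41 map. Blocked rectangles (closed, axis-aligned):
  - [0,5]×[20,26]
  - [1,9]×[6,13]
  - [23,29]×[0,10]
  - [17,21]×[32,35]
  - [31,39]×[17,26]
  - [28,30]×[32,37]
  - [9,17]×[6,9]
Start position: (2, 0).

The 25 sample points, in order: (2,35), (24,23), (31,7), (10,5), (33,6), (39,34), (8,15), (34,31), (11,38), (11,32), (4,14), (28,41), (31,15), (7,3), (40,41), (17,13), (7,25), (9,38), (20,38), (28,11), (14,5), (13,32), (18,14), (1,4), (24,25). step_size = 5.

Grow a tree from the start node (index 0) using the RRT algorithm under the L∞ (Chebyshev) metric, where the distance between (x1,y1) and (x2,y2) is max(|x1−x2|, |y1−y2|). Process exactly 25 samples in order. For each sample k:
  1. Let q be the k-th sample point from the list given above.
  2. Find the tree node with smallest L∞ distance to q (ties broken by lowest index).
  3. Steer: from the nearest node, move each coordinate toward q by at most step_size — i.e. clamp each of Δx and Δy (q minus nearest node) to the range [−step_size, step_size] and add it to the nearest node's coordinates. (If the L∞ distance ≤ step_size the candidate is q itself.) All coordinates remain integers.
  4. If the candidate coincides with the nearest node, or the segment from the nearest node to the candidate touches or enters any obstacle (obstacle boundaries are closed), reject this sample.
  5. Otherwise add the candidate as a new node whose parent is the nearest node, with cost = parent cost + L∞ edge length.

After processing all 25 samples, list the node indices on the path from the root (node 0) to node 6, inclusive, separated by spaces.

Path: 0 1 6

1. q=(2,35) nearest=0 d=35 new=(2,5) → add node 1 parent=0 cost=5
2. q=(24,23) nearest=1 d=22 new=(7,10) → blocked by [1,9]×[6,13], reject
3. q=(31,7) nearest=0 d=29 new=(7,5) → add node 2 parent=0 cost=5
4. q=(10,5) nearest=2 d=3 new=(10,5) → add node 3 parent=2 cost=8
5. q=(33,6) nearest=3 d=23 new=(15,6) → blocked by [9,17]×[6,9], reject
6. q=(39,34) nearest=3 d=29 new=(15,10) → blocked by [9,17]×[6,9], reject
7. q=(8,15) nearest=1 d=10 new=(7,10) → blocked by [1,9]×[6,13], reject
8. q=(34,31) nearest=3 d=26 new=(15,10) → blocked by [9,17]×[6,9], reject
9. q=(11,38) nearest=1 d=33 new=(7,10) → blocked by [1,9]×[6,13], reject
10. q=(11,32) nearest=1 d=27 new=(7,10) → blocked by [1,9]×[6,13], reject
11. q=(4,14) nearest=1 d=9 new=(4,10) → blocked by [1,9]×[6,13], reject
12. q=(28,41) nearest=1 d=36 new=(7,10) → blocked by [1,9]×[6,13], reject
13. q=(31,15) nearest=3 d=21 new=(15,10) → blocked by [9,17]×[6,9], reject
14. q=(7,3) nearest=2 d=2 new=(7,3) → add node 4 parent=2 cost=7
15. q=(40,41) nearest=2 d=36 new=(12,10) → blocked by [1,9]×[6,13], reject
16. q=(17,13) nearest=3 d=8 new=(15,10) → blocked by [9,17]×[6,9], reject
17. q=(7,25) nearest=1 d=20 new=(7,10) → blocked by [1,9]×[6,13], reject
18. q=(9,38) nearest=1 d=33 new=(7,10) → blocked by [1,9]×[6,13], reject
19. q=(20,38) nearest=1 d=33 new=(7,10) → blocked by [1,9]×[6,13], reject
20. q=(28,11) nearest=3 d=18 new=(15,10) → blocked by [9,17]×[6,9], reject
21. q=(14,5) nearest=3 d=4 new=(14,5) → add node 5 parent=3 cost=12
22. q=(13,32) nearest=1 d=27 new=(7,10) → blocked by [1,9]×[6,13], reject
23. q=(18,14) nearest=3 d=9 new=(15,10) → blocked by [9,17]×[6,9], reject
24. q=(1,4) nearest=1 d=1 new=(1,4) → add node 6 parent=1 cost=6
25. q=(24,25) nearest=2 d=20 new=(12,10) → blocked by [1,9]×[6,13], reject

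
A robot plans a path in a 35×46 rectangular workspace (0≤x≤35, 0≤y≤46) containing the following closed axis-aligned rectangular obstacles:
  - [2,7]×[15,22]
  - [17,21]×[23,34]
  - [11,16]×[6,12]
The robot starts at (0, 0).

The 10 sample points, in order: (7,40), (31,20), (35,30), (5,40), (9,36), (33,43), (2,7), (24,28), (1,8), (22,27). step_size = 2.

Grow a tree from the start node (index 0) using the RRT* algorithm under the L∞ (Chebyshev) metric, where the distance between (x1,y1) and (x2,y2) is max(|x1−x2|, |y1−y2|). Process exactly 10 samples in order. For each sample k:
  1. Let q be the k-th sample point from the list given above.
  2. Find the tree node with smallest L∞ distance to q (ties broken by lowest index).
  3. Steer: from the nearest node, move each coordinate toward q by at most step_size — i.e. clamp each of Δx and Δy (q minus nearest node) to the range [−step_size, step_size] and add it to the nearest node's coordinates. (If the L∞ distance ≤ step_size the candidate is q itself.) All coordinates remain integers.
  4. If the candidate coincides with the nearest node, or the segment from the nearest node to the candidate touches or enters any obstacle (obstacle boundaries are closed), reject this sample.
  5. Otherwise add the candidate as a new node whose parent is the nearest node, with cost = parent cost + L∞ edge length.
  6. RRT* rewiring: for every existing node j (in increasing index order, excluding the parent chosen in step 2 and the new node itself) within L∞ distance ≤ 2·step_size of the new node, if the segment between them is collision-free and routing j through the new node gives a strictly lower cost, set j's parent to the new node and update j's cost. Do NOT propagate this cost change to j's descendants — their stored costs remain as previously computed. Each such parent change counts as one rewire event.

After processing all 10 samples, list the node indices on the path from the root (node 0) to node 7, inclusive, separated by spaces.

Path: 0 1 2 7

1. q=(7,40) nearest=0 d=40 new=(2,2) → add node 1 parent=0 cost=2
2. q=(31,20) nearest=1 d=29 new=(4,4) → add node 2 parent=1 cost=4
3. q=(35,30) nearest=2 d=31 new=(6,6) → add node 3 parent=2 cost=6
4. q=(5,40) nearest=3 d=34 new=(5,8) → add node 4 parent=3 cost=8
5. q=(9,36) nearest=4 d=28 new=(7,10) → add node 5 parent=4 cost=10
6. q=(33,43) nearest=5 d=33 new=(9,12) → add node 6 parent=5 cost=12
7. q=(2,7) nearest=2 d=3 new=(2,6) → add node 7 parent=2 cost=6
8. q=(24,28) nearest=6 d=16 new=(11,14) → add node 8 parent=6 cost=14
9. q=(1,8) nearest=7 d=2 new=(1,8) → add node 9 parent=7 cost=8
10. q=(22,27) nearest=8 d=13 new=(13,16) → add node 10 parent=8 cost=16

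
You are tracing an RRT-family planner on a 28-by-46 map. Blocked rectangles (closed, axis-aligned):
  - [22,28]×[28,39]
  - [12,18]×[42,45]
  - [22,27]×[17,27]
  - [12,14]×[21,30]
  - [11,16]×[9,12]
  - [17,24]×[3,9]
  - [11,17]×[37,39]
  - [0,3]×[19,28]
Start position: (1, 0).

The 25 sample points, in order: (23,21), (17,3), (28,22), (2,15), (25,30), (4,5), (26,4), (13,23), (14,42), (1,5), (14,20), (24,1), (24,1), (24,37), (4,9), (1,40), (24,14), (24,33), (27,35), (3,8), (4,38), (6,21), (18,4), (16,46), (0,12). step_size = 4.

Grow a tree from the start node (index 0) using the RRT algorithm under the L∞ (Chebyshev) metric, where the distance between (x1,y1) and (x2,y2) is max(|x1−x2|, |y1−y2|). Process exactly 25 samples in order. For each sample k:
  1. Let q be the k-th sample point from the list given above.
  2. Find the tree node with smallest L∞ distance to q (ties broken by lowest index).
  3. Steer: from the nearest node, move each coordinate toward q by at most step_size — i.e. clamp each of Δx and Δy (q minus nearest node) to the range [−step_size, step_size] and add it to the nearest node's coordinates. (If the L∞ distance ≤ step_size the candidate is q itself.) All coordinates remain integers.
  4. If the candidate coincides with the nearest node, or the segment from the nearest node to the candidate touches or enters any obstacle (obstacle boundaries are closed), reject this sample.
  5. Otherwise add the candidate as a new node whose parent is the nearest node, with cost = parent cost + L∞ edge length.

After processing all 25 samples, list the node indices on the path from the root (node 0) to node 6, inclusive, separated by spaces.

1. q=(23,21) nearest=0 d=22 new=(5,4) → add node 1 parent=0 cost=4
2. q=(17,3) nearest=1 d=12 new=(9,3) → add node 2 parent=1 cost=8
3. q=(28,22) nearest=2 d=19 new=(13,7) → add node 3 parent=2 cost=12
4. q=(2,15) nearest=1 d=11 new=(2,8) → add node 4 parent=1 cost=8
5. q=(25,30) nearest=3 d=23 new=(17,11) → blocked by [11,16]×[9,12], reject
6. q=(4,5) nearest=1 d=1 new=(4,5) → add node 5 parent=1 cost=5
7. q=(26,4) nearest=3 d=13 new=(17,4) → blocked by [17,24]×[3,9], reject
8. q=(13,23) nearest=4 d=15 new=(6,12) → add node 6 parent=4 cost=12
9. q=(14,42) nearest=6 d=30 new=(10,16) → add node 7 parent=6 cost=16
10. q=(1,5) nearest=4 d=3 new=(1,5) → add node 8 parent=4 cost=11
11. q=(14,20) nearest=7 d=4 new=(14,20) → add node 9 parent=7 cost=20
12. q=(24,1) nearest=3 d=11 new=(17,3) → blocked by [17,24]×[3,9], reject
13. q=(24,1) nearest=3 d=11 new=(17,3) → blocked by [17,24]×[3,9], reject
14. q=(24,37) nearest=9 d=17 new=(18,24) → add node 10 parent=9 cost=24
15. q=(4,9) nearest=4 d=2 new=(4,9) → add node 11 parent=4 cost=10
16. q=(1,40) nearest=10 d=17 new=(14,28) → blocked by [12,14]×[21,30], reject
17. q=(24,14) nearest=9 d=10 new=(18,16) → add node 12 parent=9 cost=24
18. q=(24,33) nearest=10 d=9 new=(22,28) → blocked by [22,28]×[28,39], reject
19. q=(27,35) nearest=10 d=11 new=(22,28) → blocked by [22,28]×[28,39], reject
20. q=(3,8) nearest=4 d=1 new=(3,8) → add node 13 parent=4 cost=9
21. q=(4,38) nearest=10 d=14 new=(14,28) → blocked by [12,14]×[21,30], reject
22. q=(6,21) nearest=7 d=5 new=(6,20) → add node 14 parent=7 cost=20
23. q=(18,4) nearest=3 d=5 new=(17,4) → blocked by [17,24]×[3,9], reject
24. q=(16,46) nearest=10 d=22 new=(16,28) → add node 15 parent=10 cost=28
25. q=(0,12) nearest=4 d=4 new=(0,12) → add node 16 parent=4 cost=12

Path: 0 1 4 6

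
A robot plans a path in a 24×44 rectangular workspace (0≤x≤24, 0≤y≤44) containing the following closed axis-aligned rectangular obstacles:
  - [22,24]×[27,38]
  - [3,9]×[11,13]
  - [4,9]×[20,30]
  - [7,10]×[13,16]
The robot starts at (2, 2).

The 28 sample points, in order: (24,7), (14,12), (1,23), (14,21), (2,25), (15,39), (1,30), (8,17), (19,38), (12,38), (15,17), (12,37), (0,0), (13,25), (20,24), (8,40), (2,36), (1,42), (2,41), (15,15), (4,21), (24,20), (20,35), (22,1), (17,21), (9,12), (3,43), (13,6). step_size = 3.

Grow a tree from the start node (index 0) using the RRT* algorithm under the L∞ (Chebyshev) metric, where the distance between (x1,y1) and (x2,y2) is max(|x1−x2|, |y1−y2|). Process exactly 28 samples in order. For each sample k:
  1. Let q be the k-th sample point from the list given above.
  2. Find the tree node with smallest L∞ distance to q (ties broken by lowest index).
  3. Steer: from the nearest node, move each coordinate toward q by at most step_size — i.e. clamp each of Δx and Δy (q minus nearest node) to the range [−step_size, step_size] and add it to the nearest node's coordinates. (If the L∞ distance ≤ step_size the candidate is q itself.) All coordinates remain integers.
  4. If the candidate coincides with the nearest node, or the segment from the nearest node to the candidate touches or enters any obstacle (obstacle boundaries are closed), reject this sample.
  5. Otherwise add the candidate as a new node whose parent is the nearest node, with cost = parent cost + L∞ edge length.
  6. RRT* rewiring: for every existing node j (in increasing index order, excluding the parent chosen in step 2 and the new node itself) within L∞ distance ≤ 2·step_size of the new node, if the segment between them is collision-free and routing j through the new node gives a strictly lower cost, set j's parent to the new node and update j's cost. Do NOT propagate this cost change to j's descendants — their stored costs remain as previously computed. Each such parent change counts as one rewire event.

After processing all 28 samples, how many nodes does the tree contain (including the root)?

1. q=(24,7) nearest=0 d=22 new=(5,5) → add node 1 parent=0 cost=3
2. q=(14,12) nearest=1 d=9 new=(8,8) → add node 2 parent=1 cost=6
3. q=(1,23) nearest=2 d=15 new=(5,11) → blocked by [3,9]×[11,13], reject
4. q=(14,21) nearest=2 d=13 new=(11,11) → add node 3 parent=2 cost=9
5. q=(2,25) nearest=3 d=14 new=(8,14) → blocked by [3,9]×[11,13], reject
6. q=(15,39) nearest=3 d=28 new=(14,14) → add node 4 parent=3 cost=12
7. q=(1,30) nearest=4 d=16 new=(11,17) → add node 5 parent=4 cost=15
8. q=(8,17) nearest=5 d=3 new=(8,17) → add node 6 parent=5 cost=18
9. q=(19,38) nearest=5 d=21 new=(14,20) → add node 7 parent=5 cost=18
10. q=(12,38) nearest=7 d=18 new=(12,23) → add node 8 parent=7 cost=21
11. q=(15,17) nearest=4 d=3 new=(15,17) → add node 9 parent=4 cost=15
12. q=(12,37) nearest=8 d=14 new=(12,26) → add node 10 parent=8 cost=24
13. q=(0,0) nearest=0 d=2 new=(0,0) → add node 11 parent=0 cost=2
14. q=(13,25) nearest=10 d=1 new=(13,25) → add node 12 parent=10 cost=25
15. q=(20,24) nearest=7 d=6 new=(17,23) → add node 13 parent=7 cost=21
16. q=(8,40) nearest=10 d=14 new=(9,29) → blocked by [4,9]×[20,30], reject
17. q=(2,36) nearest=10 d=10 new=(9,29) → blocked by [4,9]×[20,30], reject
18. q=(1,42) nearest=10 d=16 new=(9,29) → blocked by [4,9]×[20,30], reject
19. q=(2,41) nearest=10 d=15 new=(9,29) → blocked by [4,9]×[20,30], reject
20. q=(15,15) nearest=4 d=1 new=(15,15) → add node 14 parent=4 cost=13
21. q=(4,21) nearest=6 d=4 new=(5,20) → blocked by [4,9]×[20,30], reject
22. q=(24,20) nearest=13 d=7 new=(20,20) → add node 15 parent=13 cost=24
23. q=(20,35) nearest=10 d=9 new=(15,29) → add node 16 parent=10 cost=27
24. q=(22,1) nearest=3 d=11 new=(14,8) → add node 17 parent=3 cost=12
25. q=(17,21) nearest=13 d=2 new=(17,21) → add node 18 parent=13 cost=23
26. q=(9,12) nearest=3 d=2 new=(9,12) → blocked by [3,9]×[11,13], reject
27. q=(3,43) nearest=16 d=14 new=(12,32) → add node 19 parent=16 cost=30
28. q=(13,6) nearest=17 d=2 new=(13,6) → add node 20 parent=17 cost=14

Node count: 21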